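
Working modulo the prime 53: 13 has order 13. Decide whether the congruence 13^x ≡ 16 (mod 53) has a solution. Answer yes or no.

⟨13⟩ has order 13; its elements mod 53 are {1, 10, 13, 15, 16, 24, 28, 36, 42, 44, 46, 47, 49}.
16 is in this set.

yes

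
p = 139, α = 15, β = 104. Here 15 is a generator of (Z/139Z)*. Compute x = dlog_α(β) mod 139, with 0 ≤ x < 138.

19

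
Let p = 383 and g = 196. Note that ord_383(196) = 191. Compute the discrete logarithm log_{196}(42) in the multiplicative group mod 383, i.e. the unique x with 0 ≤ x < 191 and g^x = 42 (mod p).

71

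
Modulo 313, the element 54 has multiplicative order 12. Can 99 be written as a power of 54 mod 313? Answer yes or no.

99 ∈ ⟨54⟩ iff 99^12 ≡ 1 (mod 313), since |⟨54⟩| = 12.
99^12 mod 313 = 1.
Since 1 = 1, 99 lies in the subgroup.

yes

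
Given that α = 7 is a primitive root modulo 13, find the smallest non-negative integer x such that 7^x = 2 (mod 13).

Successive powers of 7 modulo 13:
  7^0=1  7^1=7  7^2=10  7^3=5  7^4=9  7^5=11
  7^6=12  7^7=6  7^8=3  7^9=8  7^10=4  7^11=2
So 7^11 ≡ 2 (mod 13), giving x = 11.

11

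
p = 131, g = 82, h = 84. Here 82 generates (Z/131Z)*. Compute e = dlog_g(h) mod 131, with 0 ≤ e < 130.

Baby-step giant-step with m = ceil(sqrt(130)) = 12.
Baby table (82^j mod 131 for j=0..11):
  0:1  1:82  2:43  3:120  4:15  5:51  6:121  7:97
  8:94  9:110  10:112  11:14
Giant step factor: 82^(-12) ≡ 38 (mod 131).
Scan 84·38^i mod 131 for i = 0, 1, …:
  i=0: 84   i=1: 48   i=2: 121
Match at i=2, j=6: e = 2·12 + 6 = 30.

30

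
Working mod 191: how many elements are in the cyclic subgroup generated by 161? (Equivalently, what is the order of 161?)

38

The order of 161 must divide p − 1 = 190 = 2 · 5 · 19.
Divisors: 1, 2, 5, 10, 19, 38, 95, 190.
Check each in increasing order: 161^1 ≡ 161;  161^2 ≡ 136;  161^5 ≡ 166;  161^10 ≡ 52;  161^19 ≡ 190;  161^38 ≡ 1.
Smallest exponent giving 1 is 38.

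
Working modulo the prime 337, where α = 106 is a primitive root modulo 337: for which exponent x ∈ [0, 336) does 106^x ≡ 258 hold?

Baby-step giant-step with m = ceil(sqrt(336)) = 19.
Baby table (106^j mod 337 for j=0..18):
  0:1  1:106  2:115  3:58  4:82  5:267  6:331  7:38
  8:321  9:326  10:182  11:83  12:36  13:109  14:96  15:66
  16:256  17:176  18:121
Giant step factor: 106^(-19) ≡ 118 (mod 337).
Scan 258·118^i mod 337 for i = 0, 1, …:
  i=0: 258   i=1: 114   i=2: 309   i=3: 66
Match at i=3, j=15: x = 3·19 + 15 = 72.

72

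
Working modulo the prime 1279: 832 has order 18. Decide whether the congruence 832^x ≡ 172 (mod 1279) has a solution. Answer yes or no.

no

⟨832⟩ has order 18; its elements mod 1279 are {1, 184, 285, 392, 447, 504, 505, 602, 631, 648, 677, 774, 775, 832, 887, 994, 1095, 1278}.
172 is not in this set.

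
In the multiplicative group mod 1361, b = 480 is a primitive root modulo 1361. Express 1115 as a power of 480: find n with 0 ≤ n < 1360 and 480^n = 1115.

989

Baby-step giant-step with m = ceil(sqrt(1360)) = 37.
Baby table (480^j mod 1361 for j=0..36):
  0:1  1:480  2:391  3:1223  4:449  5:482  6:1351  7:644
  8:173  9:19  10:954  11:624  12:100  13:365  14:992  15:1171
  16:1348  17:565  18:361  19:433  20:968  21:539  22:130  23:1155
  24:473  25:1114  26:1208  27:54  28:61  29:699  30:714  31:1109
  32:169  33:821  34:751  35:1176  36:1026
Giant step factor: 480^(-37) ≡ 950 (mod 1361).
Scan 1115·950^i mod 1361 for i = 0, 1, …:
  i=0: 1115   i=1: 392   i=2: 847   i=3: 299
  i=4: 962   i=5: 669   i=6: 1324   i=7: 236
  i=8: 996   i=9: 305     …   i=25: 1341
  i=26: 54
Match at i=26, j=27: n = 26·37 + 27 = 989.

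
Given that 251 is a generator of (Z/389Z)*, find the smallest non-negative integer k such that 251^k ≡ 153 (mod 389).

Baby-step giant-step with m = ceil(sqrt(388)) = 20.
Baby table (251^j mod 389 for j=0..19):
  0:1  1:251  2:372  3:12  4:289  5:185  6:144  7:356
  8:275  9:172  10:382  11:188  12:119  13:305  14:311  15:261
  16:159  17:231  18:20  19:352
Giant step factor: 251^(-20) ≡ 262 (mod 389).
Scan 153·262^i mod 389 for i = 0, 1, …:
  i=0: 153   i=1: 19   i=2: 310   i=3: 308
  i=4: 173   i=5: 202   i=6: 20
Match at i=6, j=18: k = 6·20 + 18 = 138.

138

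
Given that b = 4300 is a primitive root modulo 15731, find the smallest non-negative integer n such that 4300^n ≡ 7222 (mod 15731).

Baby-step giant-step with m = ceil(sqrt(15730)) = 126.
Baby table (4300^j mod 15731 for j=0..125):
  0:1  1:4300  2:6075  3:9040  4:699  5:1079  6:14786  7:10829
  8:940  9:14864  10:147  11:2860  12:12089  13:7476  14:8367  15:1303
  16:2664  17:3032  18:12332  19:14130  20:5878  21:11414  22:15211  23:13533
  24:2931  25:2769  26:14064  27:5236  28:3739  29:618  30:14592  31:10372
  32:2215  33:7245  34:6120  35:13768  36:6647  37:14604  38:14779  39:12191
  40:5608  41:14508  42:10985  43:11038  44:2973  45:10328  46:1787  47:7372
  48:1635  49:14474  50:6364  51:8991  52:10233  53:2293  54:12294  55:8040
  56:10993  57:13976  58:4380  59:3993  60:7379  61:273  62:9806  63:6720
  64:13884  65:2055  66:11409  67:9442  68:14620  69:4924  70:15005  71:8669
  72:9961  73:12518  74:11649  75:3196  76:9637  77:3646  78:9724  79:202
  80:3395  81:132  82:1284  83:15350  84:13455  85:13613  86:849  87:1108
  88:13638  89:13963  90:11404  91:3673  92:15707  93:6917  94:11510  95:3274
  96:14686  97:5566  98:6949  99:7531  100:8902  101:5077  102:12203  103:10015
  104:8753  105:9348  106:3695  107:190  108:14719  109:5887  110:2921  111:6962
  112:507  113:9222  114:12480  115:5559  116:8311  117:12199  118:8546  119:184
  120:4650  121:899  122:11605  123:2768  124:9764  125:14892
Giant step factor: 4300^(-126) ≡ 5579 (mod 15731).
Scan 7222·5579^i mod 15731 for i = 0, 1, …:
  i=0: 7222   i=1: 4447   i=2: 2026   i=3: 8196
  i=4: 11198   i=5: 5841   i=6: 8038   i=7: 10652
  i=8: 11521   i=9: 14524     …   i=85: 11613
  i=86: 8669
Match at i=86, j=71: n = 86·126 + 71 = 10907.

10907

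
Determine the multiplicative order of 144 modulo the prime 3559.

1779

The order of 144 must divide p − 1 = 3558 = 2 · 3 · 593.
Divisors: 1, 2, 3, 6, 593, 1186, 1779, 3558.
Check each in increasing order: 144^1 ≡ 144;  144^2 ≡ 2941;  144^3 ≡ 3542;  144^6 ≡ 289;  144^593 ≡ 1435;  144^1186 ≡ 2123;  144^1779 ≡ 1.
Smallest exponent giving 1 is 1779.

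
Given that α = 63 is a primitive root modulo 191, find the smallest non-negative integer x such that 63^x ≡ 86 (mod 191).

Baby-step giant-step with m = ceil(sqrt(190)) = 14.
Baby table (63^j mod 191 for j=0..13):
  0:1  1:63  2:149  3:28  4:45  5:161  6:20  7:114
  8:115  9:178  10:136  11:164  12:18  13:179
Giant step factor: 63^(-14) ≡ 24 (mod 191).
Scan 86·24^i mod 191 for i = 0, 1, …:
  i=0: 86   i=1: 154   i=2: 67   i=3: 80
  i=4: 10   i=5: 49   i=6: 30   i=7: 147
  i=8: 90   i=9: 59   i=10: 79   i=11: 177
  i=12: 46   i=13: 149
Match at i=13, j=2: x = 13·14 + 2 = 184.

184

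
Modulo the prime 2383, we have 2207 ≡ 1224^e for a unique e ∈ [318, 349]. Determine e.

321

Compute 1224^318 mod 2383 = 392, then multiply by 1224 repeatedly:
  1224^318=392  1224^319=825  1224^320=1791  1224^321=2207
Found 2207 at exponent 321.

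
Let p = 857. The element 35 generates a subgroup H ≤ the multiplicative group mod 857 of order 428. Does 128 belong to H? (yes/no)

128 ∈ ⟨35⟩ iff 128^428 ≡ 1 (mod 857), since |⟨35⟩| = 428.
128^428 mod 857 = 1.
Since 1 = 1, 128 lies in the subgroup.

yes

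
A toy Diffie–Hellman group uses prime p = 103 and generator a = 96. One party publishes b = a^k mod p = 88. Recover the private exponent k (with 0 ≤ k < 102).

61

Baby-step giant-step with m = ceil(sqrt(102)) = 11.
Baby table (96^j mod 103 for j=0..10):
  0:1  1:96  2:49  3:69  4:32  5:85  6:23  7:45
  8:97  9:42  10:15
Giant step factor: 96^(-11) ≡ 51 (mod 103).
Scan 88·51^i mod 103 for i = 0, 1, …:
  i=0: 88   i=1: 59   i=2: 22   i=3: 92
  i=4: 57   i=5: 23
Match at i=5, j=6: k = 5·11 + 6 = 61.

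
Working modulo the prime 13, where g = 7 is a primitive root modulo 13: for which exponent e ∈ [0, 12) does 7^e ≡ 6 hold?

Successive powers of 7 modulo 13:
  7^0=1  7^1=7  7^2=10  7^3=5  7^4=9  7^5=11
  7^6=12  7^7=6
So 7^7 ≡ 6 (mod 13), giving e = 7.

7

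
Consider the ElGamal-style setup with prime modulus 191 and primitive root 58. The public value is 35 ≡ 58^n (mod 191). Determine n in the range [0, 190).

183

Baby-step giant-step with m = ceil(sqrt(190)) = 14.
Baby table (58^j mod 191 for j=0..13):
  0:1  1:58  2:117  3:101  4:128  5:166  6:78  7:131
  8:149  9:47  10:52  11:151  12:163  13:95
Giant step factor: 58^(-14) ≡ 79 (mod 191).
Scan 35·79^i mod 191 for i = 0, 1, …:
  i=0: 35   i=1: 91   i=2: 122   i=3: 88
  i=4: 76   i=5: 83   i=6: 63   i=7: 11
  i=8: 105   i=9: 82   i=10: 175   i=11: 73
  i=12: 37   i=13: 58
Match at i=13, j=1: n = 13·14 + 1 = 183.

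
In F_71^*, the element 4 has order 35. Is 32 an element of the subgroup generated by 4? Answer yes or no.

yes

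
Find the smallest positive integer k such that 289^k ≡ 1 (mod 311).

155

The order of 289 must divide p − 1 = 310 = 2 · 5 · 31.
Divisors: 1, 2, 5, 10, 31, 62, 155, 310.
Check each in increasing order: 289^1 ≡ 289;  289^2 ≡ 173;  289^5 ≡ 260;  289^10 ≡ 113;  289^31 ≡ 36;  289^62 ≡ 52;  289^155 ≡ 1.
Smallest exponent giving 1 is 155.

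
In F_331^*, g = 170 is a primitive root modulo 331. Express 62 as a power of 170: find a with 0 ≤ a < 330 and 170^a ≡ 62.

Successive powers of 170 modulo 331:
  170^0=1  170^1=170  170^2=103  170^3=298  170^4=17  170^5=242
  170^6=96  170^7=101  170^8=289  170^9=142  170^10=308  170^11=62
So 170^11 ≡ 62 (mod 331), giving a = 11.

11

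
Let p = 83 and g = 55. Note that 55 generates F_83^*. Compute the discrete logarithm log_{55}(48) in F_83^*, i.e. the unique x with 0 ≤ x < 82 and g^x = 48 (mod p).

24

Baby-step giant-step with m = ceil(sqrt(82)) = 10.
Baby table (55^j mod 83 for j=0..9):
  0:1  1:55  2:37  3:43  4:41  5:14  6:23  7:20
  8:21  9:76
Giant step factor: 55^(-10) ≡ 36 (mod 83).
Scan 48·36^i mod 83 for i = 0, 1, …:
  i=0: 48   i=1: 68   i=2: 41
Match at i=2, j=4: x = 2·10 + 4 = 24.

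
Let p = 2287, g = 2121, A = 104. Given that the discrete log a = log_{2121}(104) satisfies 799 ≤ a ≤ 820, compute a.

802

Compute 2121^799 mod 2287 = 865, then multiply by 2121 repeatedly:
  2121^799=865  2121^800=491  2121^801=826  2121^802=104
Found 104 at exponent 802.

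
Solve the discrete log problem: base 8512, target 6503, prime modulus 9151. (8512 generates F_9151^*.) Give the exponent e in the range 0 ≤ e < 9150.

8384

Baby-step giant-step with m = ceil(sqrt(9150)) = 96.
Baby table (8512^j mod 9151 for j=0..95):
  0:1  1:8512  2:5677  3:5344  4:7658  5:2323  6:7216  7:1080
  8:5356  9:9141  10:6390  11:7287  12:1466  13:5779  14:4223  15:1048
  16:7502  17:1346  18:100  19:157  20:338  21:3642  22:6267  23:3525
  24:7822  25:7339  26:4842  27:8151  28:7581  29:5771  30:184  31:1387
  32:1354  33:4139  34:8969  35:6486  36:849  37:6549  38:6347  39:7311
  40:4432  41:4762  42:4365  43:1820  44:8348  45:661  46:7718  47:587
  48:98  49:1435  50:7286  51:2105  52:102  53:8030  54:2541  55:5179
  56:3281  57:8171  58:3952  59:348  60:6403  61:8131  62:2059  63:2043
  64:3116  65:3794  66:649  67:6235  68:5671  69:27  70:1049  71:6863
  72:7023  73:5444  74:7815  75:2661  76:1707  77:7347  78:8881  79:7812
  80:4578  81:2978  82:466  83:4209  84:843  85:1232  86:8889  87:2700
  88:4239  89:9126  90:6824  91:4491  92:3665  93:721  94:5982  95:2620
Giant step factor: 8512^(-96) ≡ 4525 (mod 9151).
Scan 6503·4525^i mod 9151 for i = 0, 1, …:
  i=0: 6503   i=1: 5610   i=2: 376   i=3: 8465
  i=4: 7190   i=5: 2945   i=6: 2269   i=7: 8954
  i=8: 5373   i=9: 7769     …   i=86: 245
  i=87: 1354
Match at i=87, j=32: e = 87·96 + 32 = 8384.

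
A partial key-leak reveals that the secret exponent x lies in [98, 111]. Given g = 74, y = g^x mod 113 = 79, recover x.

103

Compute 74^98 mod 113 = 18, then multiply by 74 repeatedly:
  74^98=18  74^99=89  74^100=32  74^101=108  74^102=82
  74^103=79
Found 79 at exponent 103.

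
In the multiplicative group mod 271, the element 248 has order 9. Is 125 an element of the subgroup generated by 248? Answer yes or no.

125 ∈ ⟨248⟩ iff 125^9 ≡ 1 (mod 271), since |⟨248⟩| = 9.
125^9 mod 271 = 1.
Since 1 = 1, 125 lies in the subgroup.

yes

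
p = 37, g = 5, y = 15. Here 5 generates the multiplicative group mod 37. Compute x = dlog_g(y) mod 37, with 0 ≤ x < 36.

Successive powers of 5 modulo 37:
  5^0=1  5^1=5  5^2=25  5^3=14  5^4=33  5^5=17
  5^6=11  5^7=18  5^8=16  5^9=6  5^10=30  5^11=2
  5^12=10  5^13=13  5^14=28  5^15=29  5^16=34  5^17=22
  5^18=36  5^19=32  5^20=12  5^21=23  5^22=4  5^23=20
  5^24=26  5^25=19  5^26=21  5^27=31  5^28=7  5^29=35
  5^30=27  5^31=24  5^32=9  5^33=8  5^34=3  5^35=15
So 5^35 ≡ 15 (mod 37), giving x = 35.

35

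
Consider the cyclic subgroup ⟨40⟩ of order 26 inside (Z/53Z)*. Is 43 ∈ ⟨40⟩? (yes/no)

yes

43 ∈ ⟨40⟩ iff 43^26 ≡ 1 (mod 53), since |⟨40⟩| = 26.
43^26 mod 53 = 1.
Since 1 = 1, 43 lies in the subgroup.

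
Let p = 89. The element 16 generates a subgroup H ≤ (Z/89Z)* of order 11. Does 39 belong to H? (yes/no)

yes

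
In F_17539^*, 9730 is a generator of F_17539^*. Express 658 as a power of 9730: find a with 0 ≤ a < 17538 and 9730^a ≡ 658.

10897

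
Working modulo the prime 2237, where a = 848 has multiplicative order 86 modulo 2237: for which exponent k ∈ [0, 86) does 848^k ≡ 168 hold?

49

Baby-step giant-step with m = ceil(sqrt(86)) = 10.
Baby table (848^j mod 2237 for j=0..9):
  0:1  1:848  2:1027  3:703  4:1102  5:1667  6:2069  7:704
  8:1950  9:457
Giant step factor: 848^(-10) ≡ 761 (mod 2237).
Scan 168·761^i mod 2237 for i = 0, 1, …:
  i=0: 168   i=1: 339   i=2: 724   i=3: 662
  i=4: 457
Match at i=4, j=9: k = 4·10 + 9 = 49.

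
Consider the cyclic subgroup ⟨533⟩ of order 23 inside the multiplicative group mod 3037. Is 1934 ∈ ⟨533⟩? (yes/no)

no

1934 ∈ ⟨533⟩ iff 1934^23 ≡ 1 (mod 3037), since |⟨533⟩| = 23.
1934^23 mod 3037 = 1702.
Since 1702 ≠ 1, 1934 does not lie in the subgroup.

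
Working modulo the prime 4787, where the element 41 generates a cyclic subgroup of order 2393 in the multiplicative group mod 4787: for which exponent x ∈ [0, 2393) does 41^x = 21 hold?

1987

Baby-step giant-step with m = ceil(sqrt(2393)) = 49.
Baby table (41^j mod 4787 for j=0..48):
  0:1  1:41  2:1681  3:1903  4:1431  5:1227  6:2437  7:4177
  8:3712  9:3795  10:2411  11:3111  12:3089  13:2187  14:3501  15:4718
  16:1958  17:3686  18:2729  19:1788  20:1503  21:4179  22:3794  23:2370
  24:1430  25:1186  26:756  27:2274  28:2281  29:2568  30:4761  31:3721
  32:4164  33:3179  34:1090  35:1607  36:3656  37:1499  38:4015  39:1857
  40:4332  41:493  42:1065  43:582  44:4714  45:1794  46:1749  47:4691
  48:851
Giant step factor: 41^(-49) ≡ 1867 (mod 4787).
Scan 21·1867^i mod 4787 for i = 0, 1, …:
  i=0: 21   i=1: 911   i=2: 1452   i=3: 1442
  i=4: 1920   i=5: 3964   i=6: 86   i=7: 2591
  i=8: 2527   i=9: 2714     …   i=39: 2396
  i=40: 2274
Match at i=40, j=27: x = 40·49 + 27 = 1987.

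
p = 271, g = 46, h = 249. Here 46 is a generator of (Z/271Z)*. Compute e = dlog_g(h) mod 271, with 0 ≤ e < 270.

Baby-step giant-step with m = ceil(sqrt(270)) = 17.
Baby table (46^j mod 271 for j=0..16):
  0:1  1:46  2:219  3:47  4:265  5:266  6:41  7:260
  8:36  9:30  10:25  11:66  12:55  13:91  14:121  15:146
  16:212
Giant step factor: 46^(-17) ≡ 203 (mod 271).
Scan 249·203^i mod 271 for i = 0, 1, …:
  i=0: 249   i=1: 141   i=2: 168   i=3: 229
  i=4: 146
Match at i=4, j=15: e = 4·17 + 15 = 83.

83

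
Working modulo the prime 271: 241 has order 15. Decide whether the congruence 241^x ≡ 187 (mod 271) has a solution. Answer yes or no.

⟨241⟩ has order 15; its elements mod 271 are {1, 9, 10, 28, 57, 81, 87, 90, 100, 187, 241, 242, 244, 252, 268}.
187 is in this set.

yes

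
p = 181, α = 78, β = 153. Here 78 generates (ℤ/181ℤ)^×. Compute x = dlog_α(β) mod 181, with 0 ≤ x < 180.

7

Baby-step giant-step with m = ceil(sqrt(180)) = 14.
Baby table (78^j mod 181 for j=0..13):
  0:1  1:78  2:111  3:151  4:13  5:109  6:176  7:153
  8:169  9:150  10:116  11:179  12:25  13:140
Giant step factor: 78^(-14) ≡ 178 (mod 181).
Scan 153·178^i mod 181 for i = 0, 1, …:
  i=0: 153
Match at i=0, j=7: x = 0·14 + 7 = 7.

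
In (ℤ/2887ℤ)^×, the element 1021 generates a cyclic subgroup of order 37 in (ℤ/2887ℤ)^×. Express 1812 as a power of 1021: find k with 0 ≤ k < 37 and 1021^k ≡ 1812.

Successive powers of 1021 modulo 2887:
  1021^0=1  1021^1=1021  1021^2=234  1021^3=2180  1021^4=2790  1021^5=2008
  1021^6=398  1021^7=2178  1021^8=748  1021^9=1540  1021^10=1812
So 1021^10 ≡ 1812 (mod 2887), giving k = 10.

10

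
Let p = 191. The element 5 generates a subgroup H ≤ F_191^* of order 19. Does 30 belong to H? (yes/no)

yes

⟨5⟩ has order 19; its elements mod 191 are {1, 5, 6, 25, 30, 32, 36, 52, 69, 107, 121, 125, 136, 150, 153, 154, 160, 177, 180}.
30 is in this set.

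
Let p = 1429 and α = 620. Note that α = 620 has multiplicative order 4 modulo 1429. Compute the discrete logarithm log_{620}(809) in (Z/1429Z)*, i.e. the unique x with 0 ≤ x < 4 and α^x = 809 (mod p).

3

Successive powers of 620 modulo 1429:
  620^0=1  620^1=620  620^2=1428  620^3=809
So 620^3 ≡ 809 (mod 1429), giving x = 3.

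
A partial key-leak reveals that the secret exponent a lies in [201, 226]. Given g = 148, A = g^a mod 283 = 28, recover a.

220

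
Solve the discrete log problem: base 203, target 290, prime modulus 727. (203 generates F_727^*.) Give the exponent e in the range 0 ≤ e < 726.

358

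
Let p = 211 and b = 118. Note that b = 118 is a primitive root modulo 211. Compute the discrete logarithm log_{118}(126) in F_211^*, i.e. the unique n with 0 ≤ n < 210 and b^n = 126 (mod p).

32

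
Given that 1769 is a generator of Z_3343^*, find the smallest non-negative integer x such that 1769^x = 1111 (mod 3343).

1349

Baby-step giant-step with m = ceil(sqrt(3342)) = 58.
Baby table (1769^j mod 3343 for j=0..57):
  0:1  1:1769  2:313  3:2102  4:1022  5:2698  6:2301  7:2038
  8:1468  9:2724  10:1493  11:147  12:2632  13:2552  14:1438  15:3142
  16:2132  17:604  18:2059  19:1844  20:2611  21:2176  22:1551  23:2459
  24:728  25:777  26:540  27:2505  28:1870  29:1803  30:285  31:2715
  32:2287  33:673  34:429  35:40  36:557  37:2491  38:505  39:764
  40:944  41:1779  42:1288  43:1889  44:1984  45:2889  46:2537  47:1647
  48:1790  49:689  50:1989  51:1705  52:759  53:2128  54:214  55:807
  56:122  57:1866
Giant step factor: 1769^(-58) ≡ 1623 (mod 3343).
Scan 1111·1623^i mod 3343 for i = 0, 1, …:
  i=0: 1111   i=1: 1276   i=2: 1631   i=3: 2800
  i=4: 1263   i=5: 590   i=6: 1472   i=7: 2154
  i=8: 2507   i=9: 430     …   i=22: 142
  i=23: 3142
Match at i=23, j=15: x = 23·58 + 15 = 1349.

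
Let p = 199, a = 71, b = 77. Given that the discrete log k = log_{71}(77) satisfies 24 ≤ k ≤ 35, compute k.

31

Compute 71^24 mod 199 = 52, then multiply by 71 repeatedly:
  71^24=52  71^25=110  71^26=49  71^27=96  71^28=50
  71^29=167  71^30=116  71^31=77
Found 77 at exponent 31.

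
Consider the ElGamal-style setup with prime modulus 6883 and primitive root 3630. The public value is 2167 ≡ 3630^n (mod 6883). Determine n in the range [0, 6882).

Baby-step giant-step with m = ceil(sqrt(6882)) = 83.
Baby table (3630^j mod 6883 for j=0..82):
  0:1  1:3630  2:2838  3:4972  4:1134  5:386  6:3931  7:1071
  8:5718  9:4095  10:4453  11:3106  12:426  13:4588  14:4463  15:4991
  16:1274  17:6127  18:2037  19:1968  20:6169  21:3071  22:4153  23:1620
  24:2518  25:6599  26:1530  27:6202  28:5850  29:1445  30:504  31:5525
  32:5571  33:476  34:247  35:1820  36:5803  37:2910  38:4778  39:5863
  40:454  41:2983  42:1331  43:6547  44:5494  45:3169  46:1977  47:4424
  48:1081  49:720  50:4943  51:5992  52:680  53:4286  54:2600  55:1407
  56:224  57:926  58:2476  59:5565  60:6228  61:3868  62:6403  63:5882
  64:594  65:1841  66:6320  67:561  68:5945  69:2145  70:1677  71:2938
  72:3173  73:2731  74:2010  75:320  76:5256  77:6487  78:1067  79:4964
  80:6509  81:5214  82:5453
Giant step factor: 3630^(-83) ≡ 708 (mod 6883).
Scan 2167·708^i mod 6883 for i = 0, 1, …:
  i=0: 2167   i=1: 6210   i=2: 5326   i=3: 5807
  i=4: 2205   i=5: 5582   i=6: 1214   i=7: 6020
  i=8: 1583   i=9: 5718
Match at i=9, j=8: n = 9·83 + 8 = 755.

755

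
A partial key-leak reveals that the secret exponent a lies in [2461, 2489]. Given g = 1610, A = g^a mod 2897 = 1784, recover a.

Compute 1610^2461 mod 2897 = 1784, then multiply by 1610 repeatedly:
  1610^2461=1784
Found 1784 at exponent 2461.

2461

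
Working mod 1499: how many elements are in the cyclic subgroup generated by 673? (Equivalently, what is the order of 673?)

The order of 673 must divide p − 1 = 1498 = 2 · 7 · 107.
Divisors: 1, 2, 7, 14, 107, 214, 749, 1498.
Check each in increasing order: 673^1 ≡ 673;  673^2 ≡ 231;  673^7 ≡ 273;  673^14 ≡ 1078;  673^107 ≡ 1498;  673^214 ≡ 1.
Smallest exponent giving 1 is 214.

214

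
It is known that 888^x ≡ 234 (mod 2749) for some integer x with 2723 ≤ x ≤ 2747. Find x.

Compute 888^2723 mod 2749 = 1059, then multiply by 888 repeatedly:
  888^2723=1059  888^2724=234
Found 234 at exponent 2724.

2724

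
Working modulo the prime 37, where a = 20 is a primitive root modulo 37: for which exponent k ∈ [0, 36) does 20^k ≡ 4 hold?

26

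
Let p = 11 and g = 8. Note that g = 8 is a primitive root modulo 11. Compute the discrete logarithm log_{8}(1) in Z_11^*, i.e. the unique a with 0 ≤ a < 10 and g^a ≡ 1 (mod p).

0

Successive powers of 8 modulo 11:
  8^0=1
So 8^0 ≡ 1 (mod 11), giving a = 0.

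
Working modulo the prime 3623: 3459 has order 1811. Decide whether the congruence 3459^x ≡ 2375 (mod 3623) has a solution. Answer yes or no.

2375 ∈ ⟨3459⟩ iff 2375^1811 ≡ 1 (mod 3623), since |⟨3459⟩| = 1811.
2375^1811 mod 3623 = 3622.
Since 3622 ≠ 1, 2375 does not lie in the subgroup.

no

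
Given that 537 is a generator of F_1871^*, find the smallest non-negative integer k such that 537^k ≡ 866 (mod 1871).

544

Baby-step giant-step with m = ceil(sqrt(1870)) = 44.
Baby table (537^j mod 1871 for j=0..43):
  0:1  1:537  2:235  3:838  4:966  5:475  6:619  7:1236
  8:1398  9:455  10:1105  11:278  12:1477  13:1716  14:960  15:995
  16:1080  17:1821  18:1215  19:1347  20:1133  21:346  22:573  23:857
  24:1814  25:1198  26:1573  27:880  28:1068  29:990  30:266  31:646
  32:767  33:259  34:629  35:993  36:6  37:1351  38:1410  39:1286
  40:183  41:979  42:1843  43:1803
Giant step factor: 537^(-44) ≡ 1277 (mod 1871).
Scan 866·1277^i mod 1871 for i = 0, 1, …:
  i=0: 866   i=1: 121   i=2: 1095   i=3: 678
  i=4: 1404   i=5: 490   i=6: 816   i=7: 1756
  i=8: 954   i=9: 237   i=10: 1418   i=11: 1529
  i=12: 1080
Match at i=12, j=16: k = 12·44 + 16 = 544.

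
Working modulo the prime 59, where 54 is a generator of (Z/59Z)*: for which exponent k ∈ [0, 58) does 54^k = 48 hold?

Baby-step giant-step with m = ceil(sqrt(58)) = 8.
Baby table (54^j mod 59 for j=0..7):
  0:1  1:54  2:25  3:52  4:35  5:2  6:49  7:50
Giant step factor: 54^(-8) ≡ 21 (mod 59).
Scan 48·21^i mod 59 for i = 0, 1, …:
  i=0: 48   i=1: 5   i=2: 46   i=3: 22
  i=4: 49
Match at i=4, j=6: k = 4·8 + 6 = 38.

38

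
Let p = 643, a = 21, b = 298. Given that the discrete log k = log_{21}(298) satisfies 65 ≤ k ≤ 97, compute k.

71

Compute 21^65 mod 643 = 346, then multiply by 21 repeatedly:
  21^65=346  21^66=193  21^67=195  21^68=237  21^69=476
  21^70=351  21^71=298
Found 298 at exponent 71.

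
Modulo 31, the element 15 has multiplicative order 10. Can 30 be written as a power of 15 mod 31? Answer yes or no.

30 ∈ ⟨15⟩ iff 30^10 ≡ 1 (mod 31), since |⟨15⟩| = 10.
30^10 mod 31 = 1.
Since 1 = 1, 30 lies in the subgroup.

yes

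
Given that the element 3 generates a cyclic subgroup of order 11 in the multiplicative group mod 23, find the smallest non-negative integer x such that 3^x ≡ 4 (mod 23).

Successive powers of 3 modulo 23:
  3^0=1  3^1=3  3^2=9  3^3=4
So 3^3 ≡ 4 (mod 23), giving x = 3.

3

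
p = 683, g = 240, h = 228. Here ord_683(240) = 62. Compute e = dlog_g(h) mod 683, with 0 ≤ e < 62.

Baby-step giant-step with m = ceil(sqrt(62)) = 8.
Baby table (240^j mod 683 for j=0..7):
  0:1  1:240  2:228  3:80  4:76  5:482  6:253  7:616
Giant step factor: 240^(-8) ≡ 81 (mod 683).
Scan 228·81^i mod 683 for i = 0, 1, …:
  i=0: 228
Match at i=0, j=2: e = 0·8 + 2 = 2.

2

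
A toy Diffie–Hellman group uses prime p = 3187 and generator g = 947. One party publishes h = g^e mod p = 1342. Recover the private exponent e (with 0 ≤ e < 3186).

1765

Baby-step giant-step with m = ceil(sqrt(3186)) = 57.
Baby table (947^j mod 3187 for j=0..56):
  0:1  1:947  2:1262  3:3176  4:2331  5:2053  6:121  7:3042
  8:2913  9:1856  10:1595  11:3014  12:1893  13:1577  14:1903  15:1486
  16:1775  17:1376  18:2776  19:2784  20:799  21:1334  22:1246  23:772
  24:1261  25:2229  26:1069  27:2064  28:977  29:989  30:2792  31:2001
  32:1869  33:1158  34:298  35:1750  36:10  37:3096  38:3059  39:3077
  40:1001  41:1408  42:1210  43:1737  44:447  45:2625  46:15  47:1457
  48:2995  49:3022  50:3095  51:2112  52:1815  53:1012  54:2264  55:2344
  56:1616
Giant step factor: 947^(-57) ≡ 716 (mod 3187).
Scan 1342·716^i mod 3187 for i = 0, 1, …:
  i=0: 1342   i=1: 1585   i=2: 288   i=3: 2240
  i=4: 779   i=5: 39   i=6: 2428   i=7: 1533
  i=8: 1300   i=9: 196     …   i=29: 1303
  i=30: 2344
Match at i=30, j=55: e = 30·57 + 55 = 1765.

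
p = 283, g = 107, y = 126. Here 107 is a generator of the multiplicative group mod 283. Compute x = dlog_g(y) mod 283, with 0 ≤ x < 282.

131

Baby-step giant-step with m = ceil(sqrt(282)) = 17.
Baby table (107^j mod 283 for j=0..16):
  0:1  1:107  2:129  3:219  4:227  5:234  6:134  7:188
  8:23  9:197  10:137  11:226  12:127  13:5  14:252  15:79
  16:246
Giant step factor: 107^(-17) ≡ 189 (mod 283).
Scan 126·189^i mod 283 for i = 0, 1, …:
  i=0: 126   i=1: 42   i=2: 14   i=3: 99
  i=4: 33   i=5: 11   i=6: 98   i=7: 127
Match at i=7, j=12: x = 7·17 + 12 = 131.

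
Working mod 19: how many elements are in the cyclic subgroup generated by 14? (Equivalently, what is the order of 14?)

18

The order of 14 must divide p − 1 = 18 = 2 · 3^2.
Divisors: 1, 2, 3, 6, 9, 18.
Check each in increasing order: 14^1 ≡ 14;  14^2 ≡ 6;  14^3 ≡ 8;  14^6 ≡ 7;  14^9 ≡ 18;  14^18 ≡ 1.
Smallest exponent giving 1 is 18.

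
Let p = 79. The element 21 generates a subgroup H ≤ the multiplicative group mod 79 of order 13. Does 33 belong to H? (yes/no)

no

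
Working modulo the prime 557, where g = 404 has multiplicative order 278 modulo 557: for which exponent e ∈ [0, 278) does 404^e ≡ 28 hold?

Baby-step giant-step with m = ceil(sqrt(278)) = 17.
Baby table (404^j mod 557 for j=0..16):
  0:1  1:404  2:15  3:490  4:225  5:109  6:33  7:521
  8:495  9:17  10:184  11:255  12:532  13:483  14:182  15:4
  16:502
Giant step factor: 404^(-17) ≡ 65 (mod 557).
Scan 28·65^i mod 557 for i = 0, 1, …:
  i=0: 28   i=1: 149   i=2: 216   i=3: 115
  i=4: 234   i=5: 171   i=6: 532
Match at i=6, j=12: e = 6·17 + 12 = 114.

114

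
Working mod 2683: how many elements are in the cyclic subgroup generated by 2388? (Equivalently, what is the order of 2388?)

The order of 2388 must divide p − 1 = 2682 = 2 · 3^2 · 149.
Divisors: 1, 2, 3, 6, 9, 18, 149, 298, 447, 894, 1341, 2682.
Check each in increasing order: 2388^1 ≡ 2388;  2388^2 ≡ 1169;  2388^3 ≡ 1252;  2388^6 ≡ 632;  2388^9 ≡ 2462;  2388^18 ≡ 547;  2388^149 ≡ 2047;  2388^298 ≡ 2046;  2388^447 ≡ 2682;  2388^894 ≡ 1.
Smallest exponent giving 1 is 894.

894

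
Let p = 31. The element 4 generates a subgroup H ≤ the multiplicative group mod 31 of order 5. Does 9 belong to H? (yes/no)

⟨4⟩ has order 5; its elements mod 31 are {1, 2, 4, 8, 16}.
9 is not in this set.

no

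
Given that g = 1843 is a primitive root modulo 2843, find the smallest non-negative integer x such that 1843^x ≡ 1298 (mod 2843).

Baby-step giant-step with m = ceil(sqrt(2842)) = 54.
Baby table (1843^j mod 2843 for j=0..53):
  0:1  1:1843  2:2107  3:2506  4:1526  5:691  6:2692  7:321
  8:259  9:2556  10:2700  11:850  12:57  13:2703  14:693  15:692
  16:1692  17:2428  18:2765  19:1239  20:548  21:699  22:378  23:119
  24:406  25:549  26:2542  27:2485  28:2625  29:1932  30:1240  31:2391
  32:2806  33:41  34:1645  35:1097  36:398  37:20  38:2744  39:2338
  40:1789  41:2090  42:2448  43:2666  44:734  45:2337  46:2789  47:2826
  48:2785  49:1140  50:43  51:2488  52:2468  53:2567
Giant step factor: 1843^(-54) ≡ 1167 (mod 2843).
Scan 1298·1167^i mod 2843 for i = 0, 1, …:
  i=0: 1298   i=1: 2290   i=2: 10   i=3: 298
  i=4: 920   i=5: 1829   i=6: 2193   i=7: 531
  i=8: 2746   i=9: 521   i=10: 2448
Match at i=10, j=42: x = 10·54 + 42 = 582.

582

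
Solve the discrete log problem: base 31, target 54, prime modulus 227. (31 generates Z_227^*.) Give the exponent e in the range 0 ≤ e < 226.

3

Successive powers of 31 modulo 227:
  31^0=1  31^1=31  31^2=53  31^3=54
So 31^3 ≡ 54 (mod 227), giving e = 3.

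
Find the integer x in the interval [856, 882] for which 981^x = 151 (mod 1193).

Compute 981^856 mod 1193 = 151, then multiply by 981 repeatedly:
  981^856=151
Found 151 at exponent 856.

856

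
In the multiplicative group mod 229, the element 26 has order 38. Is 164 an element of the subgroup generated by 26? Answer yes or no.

no

164 ∈ ⟨26⟩ iff 164^38 ≡ 1 (mod 229), since |⟨26⟩| = 38.
164^38 mod 229 = 95.
Since 95 ≠ 1, 164 does not lie in the subgroup.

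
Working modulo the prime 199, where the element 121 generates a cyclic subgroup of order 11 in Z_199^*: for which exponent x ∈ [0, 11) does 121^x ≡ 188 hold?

Successive powers of 121 modulo 199:
  121^0=1  121^1=121  121^2=114  121^3=63  121^4=61  121^5=18
  121^6=188
So 121^6 ≡ 188 (mod 199), giving x = 6.

6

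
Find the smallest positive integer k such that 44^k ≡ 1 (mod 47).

The order of 44 must divide p − 1 = 46 = 2 · 23.
Divisors: 1, 2, 23, 46.
Check each in increasing order: 44^1 ≡ 44;  44^2 ≡ 9;  44^23 ≡ 46;  44^46 ≡ 1.
Smallest exponent giving 1 is 46.

46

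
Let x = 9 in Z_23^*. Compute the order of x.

11

The order of 9 must divide p − 1 = 22 = 2 · 11.
Divisors: 1, 2, 11, 22.
Check each in increasing order: 9^1 ≡ 9;  9^2 ≡ 12;  9^11 ≡ 1.
Smallest exponent giving 1 is 11.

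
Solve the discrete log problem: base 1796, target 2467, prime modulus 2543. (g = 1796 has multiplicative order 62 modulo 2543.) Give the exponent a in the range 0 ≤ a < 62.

Baby-step giant-step with m = ceil(sqrt(62)) = 8.
Baby table (1796^j mod 2543 for j=0..7):
  0:1  1:1796  2:1092  3:579  4:2340  5:1604  6:2108  7:1984
Giant step factor: 1796^(-8) ≡ 2338 (mod 2543).
Scan 2467·2338^i mod 2543 for i = 0, 1, …:
  i=0: 2467   i=1: 322   i=2: 108   i=3: 747
  i=4: 1988   i=5: 1883   i=6: 521   i=7: 1
Match at i=7, j=0: a = 7·8 + 0 = 56.

56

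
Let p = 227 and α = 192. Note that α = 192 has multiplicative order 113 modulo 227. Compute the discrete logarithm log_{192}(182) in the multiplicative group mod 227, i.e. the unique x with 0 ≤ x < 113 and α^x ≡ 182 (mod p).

65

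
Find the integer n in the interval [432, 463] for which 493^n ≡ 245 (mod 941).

Compute 493^432 mod 941 = 871, then multiply by 493 repeatedly:
  493^432=871  493^433=307  493^434=791  493^435=389  493^436=754
  493^437=27  493^438=137  493^439=730  493^440=428  493^441=220
  493^442=245
Found 245 at exponent 442.

442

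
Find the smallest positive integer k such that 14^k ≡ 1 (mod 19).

18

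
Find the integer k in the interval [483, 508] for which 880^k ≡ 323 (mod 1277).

504

Compute 880^483 mod 1277 = 446, then multiply by 880 repeatedly:
  880^483=446  880^484=441  880^485=1149  880^486=1013  880^487=94
  880^488=992  880^489=769  880^490=1187  880^491=1251  880^492=106
  880^493=59  880^494=840  880^495=1094  880^496=1139  880^497=1152
  880^498=1099  880^499=431  880^500=11  880^501=741  880^502=810
  880^503=234  880^504=323
Found 323 at exponent 504.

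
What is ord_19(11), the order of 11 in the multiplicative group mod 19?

The order of 11 must divide p − 1 = 18 = 2 · 3^2.
Divisors: 1, 2, 3, 6, 9, 18.
Check each in increasing order: 11^1 ≡ 11;  11^2 ≡ 7;  11^3 ≡ 1.
Smallest exponent giving 1 is 3.

3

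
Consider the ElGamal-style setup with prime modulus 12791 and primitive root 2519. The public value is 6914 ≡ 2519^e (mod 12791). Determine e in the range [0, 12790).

Baby-step giant-step with m = ceil(sqrt(12790)) = 114.
Baby table (2519^j mod 12791 for j=0..113):
  0:1  1:2519  2:1025  3:10984  4:1763  5:2520  6:3544  7:12009
  8:12747  9:4283  10:6064  11:2762  12:11965  13:4239  14:10347  15:8826
  16:1936  17:3413  18:1795  19:6382  20:10762  21:5349  22:5208  23:8177
  24:4353  25:3320  26:10557  27:594  28:12530  29:7673  30:1086  31:11151
  32:333  33:7412  34:8759  35:12237  36:11484  37:7745  38:3380  39:8205
  40:10930  41:6438  42:11125  43:11585  44:6344  45:4577  46:4772  47:9919
  48:5138  49:10921  50:9349  51:1900  52:2266  53:3268  54:7479  55:11249
  56:4166  57:5534  58:10747  59:5937  60:2624  61:9700  62:3490  63:3893
  64:8561  65:12324  66:399  67:7383  68:12454  69:8094  70:12723  71:7782
  72:7046  73:7757  74:8026  75:7714  76:2037  77:2012  78:2992  79:2949
  80:9751  81:4049  82:5004  83:5941  84:12700  85:1009  86:9053  87:10945
  88:5850  89:918  90:10062  91:7207  92:4004  93:6768  94:10980  95:4478
  96:11211  97:10772  98:4957  99:2667  100:2898  101:9192  102:2938  103:7624
  104:5565  105:12090  106:12130  107:10562  108:398  109:4864  110:11429  111:9901
  112:10960  113:5262
Giant step factor: 2519^(-114) ≡ 12276 (mod 12791).
Scan 6914·12276^i mod 12791 for i = 0, 1, …:
  i=0: 6914   i=1: 7979   i=2: 9517   i=3: 10489
  i=4: 8758   i=5: 4853   i=6: 7741   i=7: 4177
  i=8: 10524   i=9: 3524     …   i=49: 4295
  i=50: 918
Match at i=50, j=89: e = 50·114 + 89 = 5789.

5789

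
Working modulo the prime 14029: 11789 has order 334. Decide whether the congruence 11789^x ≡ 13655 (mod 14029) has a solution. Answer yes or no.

no

13655 ∈ ⟨11789⟩ iff 13655^334 ≡ 1 (mod 14029), since |⟨11789⟩| = 334.
13655^334 mod 14029 = 469.
Since 469 ≠ 1, 13655 does not lie in the subgroup.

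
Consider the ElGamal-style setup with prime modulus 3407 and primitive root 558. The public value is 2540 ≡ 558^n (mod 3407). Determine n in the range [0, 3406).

Baby-step giant-step with m = ceil(sqrt(3406)) = 59.
Baby table (558^j mod 3407 for j=0..58):
  0:1  1:558  2:1327  3:1147  4:2917  5:2547  6:507  7:125
  8:1610  9:2339  10:281  11:76  12:1524  13:2049  14:1997  15:237
  16:2780  17:1055  18:2686  19:3115  20:600  21:914  22:2369  23:3393
  24:2409  25:1864  26:977  27:46  28:1819  29:3123  30:1657  31:1309
  32:1324  33:2880  34:2343  35:2513  36:1977  37:2705  38:89  39:1964
  40:2265  41:3280  42:681  43:1821  44:832  45:904  46:196  47:344
  48:1160  49:3357  50:2763  51:1790  52:569  53:651  54:2116  55:1906
  56:564  57:1268  58:2295
Giant step factor: 558^(-59) ≡ 1429 (mod 3407).
Scan 2540·1429^i mod 3407 for i = 0, 1, …:
  i=0: 2540   i=1: 1205   i=2: 1410   i=3: 1353
  i=4: 1668   i=5: 2079   i=6: 3394   i=7: 1865
  i=8: 811   i=9: 539     …   i=30: 687
  i=31: 507
Match at i=31, j=6: n = 31·59 + 6 = 1835.

1835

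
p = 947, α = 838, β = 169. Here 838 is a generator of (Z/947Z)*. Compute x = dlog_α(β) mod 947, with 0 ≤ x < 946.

354

Baby-step giant-step with m = ceil(sqrt(946)) = 31.
Baby table (838^j mod 947 for j=0..30):
  0:1  1:838  2:517  3:467  4:235  5:901  6:279  7:840
  8:299  9:554  10:222  11:424  12:187  13:451  14:85  15:205
  16:383  17:868  18:88  19:825  20:40  21:375  22:793  23:687
  24:877  25:54  26:743  27:455  28:596  29:379  30:357
Giant step factor: 838^(-31) ≡ 11 (mod 947).
Scan 169·11^i mod 947 for i = 0, 1, …:
  i=0: 169   i=1: 912   i=2: 562   i=3: 500
  i=4: 765   i=5: 839   i=6: 706   i=7: 190
  i=8: 196   i=9: 262   i=10: 41   i=11: 451
Match at i=11, j=13: x = 11·31 + 13 = 354.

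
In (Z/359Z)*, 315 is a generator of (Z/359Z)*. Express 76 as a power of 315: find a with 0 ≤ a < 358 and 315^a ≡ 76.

Baby-step giant-step with m = ceil(sqrt(358)) = 19.
Baby table (315^j mod 359 for j=0..18):
  0:1  1:315  2:141  3:258  4:136  5:119  6:149  7:265
  8:187  9:29  10:160  11:140  12:302  13:354  14:220  15:13
  16:146  17:38  18:123
Giant step factor: 315^(-19) ≡ 226 (mod 359).
Scan 76·226^i mod 359 for i = 0, 1, …:
  i=0: 76   i=1: 303   i=2: 268   i=3: 256
  i=4: 57   i=5: 317   i=6: 201   i=7: 192
  i=8: 312   i=9: 148     …   i=13: 111
  i=14: 315
Match at i=14, j=1: a = 14·19 + 1 = 267.

267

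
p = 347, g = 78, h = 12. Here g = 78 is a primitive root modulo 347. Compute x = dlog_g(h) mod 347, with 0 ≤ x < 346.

Baby-step giant-step with m = ceil(sqrt(346)) = 19.
Baby table (78^j mod 347 for j=0..18):
  0:1  1:78  2:185  3:203  4:219  5:79  6:263  7:41
  8:75  9:298  10:342  11:304  12:116  13:26  14:293  15:299
  16:73  17:142  18:319
Giant step factor: 78^(-19) ≡ 17 (mod 347).
Scan 12·17^i mod 347 for i = 0, 1, …:
  i=0: 12   i=1: 204   i=2: 345   i=3: 313
  i=4: 116
Match at i=4, j=12: x = 4·19 + 12 = 88.

88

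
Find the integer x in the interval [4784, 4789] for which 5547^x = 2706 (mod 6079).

4788

Compute 5547^4784 mod 6079 = 4655, then multiply by 5547 repeatedly:
  5547^4784=4655  5547^4785=3772  5547^4786=5445  5547^4787=2943  5547^4788=2706
Found 2706 at exponent 4788.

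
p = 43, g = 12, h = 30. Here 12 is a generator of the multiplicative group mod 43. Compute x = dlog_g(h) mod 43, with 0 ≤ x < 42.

17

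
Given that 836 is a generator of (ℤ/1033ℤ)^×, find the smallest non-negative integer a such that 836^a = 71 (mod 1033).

Baby-step giant-step with m = ceil(sqrt(1032)) = 33.
Baby table (836^j mod 1033 for j=0..32):
  0:1  1:836  2:588  3:893  4:722  5:320  6:1006  7:154
  8:652  9:681  10:133  11:657  12:729  13:1007  14:990  15:207
  16:541  17:855  18:977  19:702  20:128  21:609  22:888  23:674
  24:479  25:673  26:676  27:85  28:816  29:396  30:496  31:423
  32:342
Giant step factor: 836^(-33) ≡ 415 (mod 1033).
Scan 71·415^i mod 1033 for i = 0, 1, …:
  i=0: 71   i=1: 541
Match at i=1, j=16: a = 1·33 + 16 = 49.

49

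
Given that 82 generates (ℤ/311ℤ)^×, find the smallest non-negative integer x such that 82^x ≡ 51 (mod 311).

Baby-step giant-step with m = ceil(sqrt(310)) = 18.
Baby table (82^j mod 311 for j=0..17):
  0:1  1:82  2:193  3:276  4:240  5:87  6:292  7:308
  8:65  9:43  10:105  11:213  12:50  13:57  14:9  15:116
  16:182  17:307
Giant step factor: 82^(-18) ≡ 128 (mod 311).
Scan 51·128^i mod 311 for i = 0, 1, …:
  i=0: 51   i=1: 308
Match at i=1, j=7: x = 1·18 + 7 = 25.

25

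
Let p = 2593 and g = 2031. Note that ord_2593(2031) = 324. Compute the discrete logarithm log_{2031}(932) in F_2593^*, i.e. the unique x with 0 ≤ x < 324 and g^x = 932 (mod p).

Baby-step giant-step with m = ceil(sqrt(324)) = 18.
Baby table (2031^j mod 2593 for j=0..17):
  0:1  1:2031  2:2091  3:2080  4:483  5:819  6:1276  7:1149
  8:2512  9:1441  10:1767  11:65  12:2365  13:1079  14:364  15:279
  16:1375  17:2557
Giant step factor: 2031^(-18) ≡ 2436 (mod 2593).
Scan 932·2436^i mod 2593 for i = 0, 1, …:
  i=0: 932   i=1: 1477   i=2: 1481   i=3: 853
  i=4: 915   i=5: 1553   i=6: 2514   i=7: 2031
Match at i=7, j=1: x = 7·18 + 1 = 127.

127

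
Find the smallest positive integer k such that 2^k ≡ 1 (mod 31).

5

The order of 2 must divide p − 1 = 30 = 2 · 3 · 5.
Divisors: 1, 2, 3, 5, 6, 10, 15, 30.
Check each in increasing order: 2^1 ≡ 2;  2^2 ≡ 4;  2^3 ≡ 8;  2^5 ≡ 1.
Smallest exponent giving 1 is 5.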